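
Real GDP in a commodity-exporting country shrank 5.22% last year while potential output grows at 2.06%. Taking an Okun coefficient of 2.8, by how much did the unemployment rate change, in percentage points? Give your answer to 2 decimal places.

2.60 percentage points

Growth-rate Okun's law: g_Y = g_Y* - β × Δu, so Δu = (g_Y* - g_Y)/β.
Δu = (2.06 + 5.22)/2.8 = 7.28/2.8 = 2.60 percentage points.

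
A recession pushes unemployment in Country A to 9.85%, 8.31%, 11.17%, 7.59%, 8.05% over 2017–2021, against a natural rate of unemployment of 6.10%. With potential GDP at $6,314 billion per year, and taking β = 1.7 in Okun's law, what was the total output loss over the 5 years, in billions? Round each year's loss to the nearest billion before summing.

$1,553 billion

Year 2017: gap = -1.7 × (9.85 - 6.1) = -6.375%, loss ≈ 6314 × 6.375/100 ≈ 403.
Year 2018: gap = -1.7 × (8.31 - 6.1) = -3.757%, loss ≈ 6314 × 3.757/100 ≈ 237.
Year 2019: gap = -1.7 × (11.17 - 6.1) = -8.619%, loss ≈ 6314 × 8.619/100 ≈ 544.
Year 2020: gap = -1.7 × (7.59 - 6.1) = -2.533%, loss ≈ 6314 × 2.533/100 ≈ 160.
Year 2021: gap = -1.7 × (8.05 - 6.1) = -3.315%, loss ≈ 6314 × 3.315/100 ≈ 209.
Total lost output = 403 + 237 + 544 + 160 + 209 = 1553 billion.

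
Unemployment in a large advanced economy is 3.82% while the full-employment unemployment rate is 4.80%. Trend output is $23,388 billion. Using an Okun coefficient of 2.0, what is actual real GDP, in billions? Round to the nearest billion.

$23,846 billion

Unemployment gap = 3.82 - 4.8 = -0.98 points, so the output gap is -2 × (-0.98) = 1.96%.
Actual GDP = 23388 × (1 + 1.96/100) = 23388 × 1.0196 ≈ 23846 billion.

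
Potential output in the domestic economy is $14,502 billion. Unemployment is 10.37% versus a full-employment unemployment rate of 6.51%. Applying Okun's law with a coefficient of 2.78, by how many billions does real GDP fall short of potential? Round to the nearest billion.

$1,556 billion

Output gap = -2.78 × (10.37 - 6.51) = -2.78 × 3.86 = -10.7308%.
Actual GDP ≈ 14502 × 0.892692 ≈ 12946 billion, so the shortfall is 14502 - 12946 = 1556 billion.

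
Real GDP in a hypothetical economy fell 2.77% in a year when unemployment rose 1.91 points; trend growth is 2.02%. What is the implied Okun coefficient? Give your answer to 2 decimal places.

Growth form: g_Y = g_Y* - β × Δu, so β = (g_Y* - g_Y)/Δu.
β = (2.02 + 2.77)/1.91 = 4.79/1.91 = 2.51.

β ≈ 2.51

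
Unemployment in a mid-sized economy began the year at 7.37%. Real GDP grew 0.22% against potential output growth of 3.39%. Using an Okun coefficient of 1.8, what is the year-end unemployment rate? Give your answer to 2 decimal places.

9.13%

Growth-rate Okun's law: g_Y = g_Y* - β × Δu, so Δu = (g_Y* - g_Y)/β.
Δu = (3.39 - 0.22)/1.8 = 3.17/1.8 = 1.76 percentage points.
Year-end unemployment = 7.37 + 1.76 = 9.13%.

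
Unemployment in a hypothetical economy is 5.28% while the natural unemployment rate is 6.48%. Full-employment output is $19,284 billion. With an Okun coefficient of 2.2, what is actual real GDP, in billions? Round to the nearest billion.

Unemployment gap = 5.28 - 6.48 = -1.2 points, so the output gap is -2.2 × (-1.2) = 2.64%.
Actual GDP = 19284 × (1 + 2.64/100) = 19284 × 1.0264 ≈ 19793 billion.

$19,793 billion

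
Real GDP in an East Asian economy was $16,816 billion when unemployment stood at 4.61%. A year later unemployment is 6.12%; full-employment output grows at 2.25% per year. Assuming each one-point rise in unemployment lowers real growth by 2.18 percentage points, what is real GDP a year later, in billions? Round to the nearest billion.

Δu = 6.12 - 4.61 = 1.51 points.
Okun's law (growth form): g_Y = g_Y* - β × Δu = 2.25 - 2.18 × (1.51) = 2.25 - 3.2918 = -1.0418%.
Real GDP in the next year = 16816 × (1 - 1.0418/100) = 16816 × 0.989582 ≈ 16641 billion.

$16,641 billion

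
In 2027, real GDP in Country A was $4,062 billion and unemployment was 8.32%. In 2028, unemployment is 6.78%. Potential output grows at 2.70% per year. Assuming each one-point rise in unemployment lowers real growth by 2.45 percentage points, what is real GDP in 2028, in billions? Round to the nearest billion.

Δu = 6.78 - 8.32 = -1.54 points.
Okun's law (growth form): g_Y = g_Y* - β × Δu = 2.70 - 2.45 × (-1.54) = 2.7 + 3.773 = 6.473%.
Real GDP in the next year = 4062 × (1 + 6.473/100) = 4062 × 1.06473 ≈ 4325 billion.

$4,325 billion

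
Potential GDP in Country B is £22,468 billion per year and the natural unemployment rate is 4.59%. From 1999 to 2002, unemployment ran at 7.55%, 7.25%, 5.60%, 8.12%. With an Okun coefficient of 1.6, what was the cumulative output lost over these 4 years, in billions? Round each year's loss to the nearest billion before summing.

£3,652 billion

Year 1999: gap = -1.6 × (7.55 - 4.59) = -4.736%, loss ≈ 22468 × 4.736/100 ≈ 1064.
Year 2000: gap = -1.6 × (7.25 - 4.59) = -4.256%, loss ≈ 22468 × 4.256/100 ≈ 956.
Year 2001: gap = -1.6 × (5.6 - 4.59) = -1.616%, loss ≈ 22468 × 1.616/100 ≈ 363.
Year 2002: gap = -1.6 × (8.12 - 4.59) = -5.648%, loss ≈ 22468 × 5.648/100 ≈ 1269.
Total lost output = 1064 + 956 + 363 + 1269 = 3652 billion.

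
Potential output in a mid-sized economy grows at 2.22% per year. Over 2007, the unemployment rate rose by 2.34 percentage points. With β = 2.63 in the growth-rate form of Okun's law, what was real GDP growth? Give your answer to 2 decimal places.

-3.93%

Growth-rate Okun's law: g_Y = g_Y* - β × Δu.
g_Y = 2.22 - 2.63 × (2.34) = 2.22 - 6.1542 = -3.9342%, i.e. -3.93% to 2 d.p.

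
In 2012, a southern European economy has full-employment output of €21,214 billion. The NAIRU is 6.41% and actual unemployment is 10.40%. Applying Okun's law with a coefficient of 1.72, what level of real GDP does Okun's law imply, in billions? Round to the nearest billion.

€19,758 billion

Unemployment gap = 10.4 - 6.41 = 3.99 points, so the output gap is -1.72 × 3.99 = -6.8628%.
Actual GDP = 21214 × (1 - 6.8628/100) = 21214 × 0.931372 ≈ 19758 billion.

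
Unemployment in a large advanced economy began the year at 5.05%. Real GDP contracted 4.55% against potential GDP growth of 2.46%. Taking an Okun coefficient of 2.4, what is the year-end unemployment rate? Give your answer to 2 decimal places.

7.97%

Growth-rate Okun's law: g_Y = g_Y* - β × Δu, so Δu = (g_Y* - g_Y)/β.
Δu = (2.46 + 4.55)/2.4 = 7.01/2.4 = 2.92 percentage points.
Year-end unemployment = 5.05 + 2.92 = 7.97%.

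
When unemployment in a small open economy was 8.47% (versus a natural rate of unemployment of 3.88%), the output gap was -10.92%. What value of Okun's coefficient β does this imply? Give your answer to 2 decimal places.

Okun's law: output gap = -β × (u - u*).
-10.92 = -β × (8.47 - 3.88) = -β × 4.59, so β = 10.92/4.59 = 2.38.

β ≈ 2.38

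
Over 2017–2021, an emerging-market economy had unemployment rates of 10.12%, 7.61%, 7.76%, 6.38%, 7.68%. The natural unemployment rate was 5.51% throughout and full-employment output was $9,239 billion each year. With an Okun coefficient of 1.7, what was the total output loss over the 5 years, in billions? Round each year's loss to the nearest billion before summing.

$1,885 billion

Year 2017: gap = -1.7 × (10.12 - 5.51) = -7.837%, loss ≈ 9239 × 7.837/100 ≈ 724.
Year 2018: gap = -1.7 × (7.61 - 5.51) = -3.57%, loss ≈ 9239 × 3.57/100 ≈ 330.
Year 2019: gap = -1.7 × (7.76 - 5.51) = -3.825%, loss ≈ 9239 × 3.825/100 ≈ 353.
Year 2020: gap = -1.7 × (6.38 - 5.51) = -1.479%, loss ≈ 9239 × 1.479/100 ≈ 137.
Year 2021: gap = -1.7 × (7.68 - 5.51) = -3.689%, loss ≈ 9239 × 3.689/100 ≈ 341.
Total lost output = 724 + 330 + 353 + 137 + 341 = 1885 billion.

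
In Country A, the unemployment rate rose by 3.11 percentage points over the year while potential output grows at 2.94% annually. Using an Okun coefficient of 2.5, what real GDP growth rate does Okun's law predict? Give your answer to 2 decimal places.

-4.84%

Growth-rate Okun's law: g_Y = g_Y* - β × Δu.
g_Y = 2.94 - 2.5 × (3.11) = 2.94 - 7.775 = -4.835%, i.e. -4.84% to 2 d.p.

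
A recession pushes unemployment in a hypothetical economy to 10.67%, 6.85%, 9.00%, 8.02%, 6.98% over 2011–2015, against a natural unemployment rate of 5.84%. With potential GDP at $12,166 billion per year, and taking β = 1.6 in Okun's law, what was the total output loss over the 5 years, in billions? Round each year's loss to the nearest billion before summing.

Year 2011: gap = -1.6 × (10.67 - 5.84) = -7.728%, loss ≈ 12166 × 7.728/100 ≈ 940.
Year 2012: gap = -1.6 × (6.85 - 5.84) = -1.616%, loss ≈ 12166 × 1.616/100 ≈ 197.
Year 2013: gap = -1.6 × (9 - 5.84) = -5.056%, loss ≈ 12166 × 5.056/100 ≈ 615.
Year 2014: gap = -1.6 × (8.02 - 5.84) = -3.488%, loss ≈ 12166 × 3.488/100 ≈ 424.
Year 2015: gap = -1.6 × (6.98 - 5.84) = -1.824%, loss ≈ 12166 × 1.824/100 ≈ 222.
Total lost output = 940 + 197 + 615 + 424 + 222 = 2398 billion.

$2,398 billion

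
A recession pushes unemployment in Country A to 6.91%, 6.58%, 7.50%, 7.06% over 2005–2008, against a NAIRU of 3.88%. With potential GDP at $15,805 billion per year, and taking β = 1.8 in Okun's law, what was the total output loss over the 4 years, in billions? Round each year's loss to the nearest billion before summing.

$3,565 billion

Year 2005: gap = -1.8 × (6.91 - 3.88) = -5.454%, loss ≈ 15805 × 5.454/100 ≈ 862.
Year 2006: gap = -1.8 × (6.58 - 3.88) = -4.86%, loss ≈ 15805 × 4.86/100 ≈ 768.
Year 2007: gap = -1.8 × (7.5 - 3.88) = -6.516%, loss ≈ 15805 × 6.516/100 ≈ 1030.
Year 2008: gap = -1.8 × (7.06 - 3.88) = -5.724%, loss ≈ 15805 × 5.724/100 ≈ 905.
Total lost output = 862 + 768 + 1030 + 905 = 3565 billion.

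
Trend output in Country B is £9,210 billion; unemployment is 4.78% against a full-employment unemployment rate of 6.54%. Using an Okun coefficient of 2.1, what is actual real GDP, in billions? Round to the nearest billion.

£9,550 billion

Unemployment gap = 4.78 - 6.54 = -1.76 points, so the output gap is -2.1 × (-1.76) = 3.696%.
Actual GDP = 9210 × (1 + 3.696/100) = 9210 × 1.03696 ≈ 9550 billion.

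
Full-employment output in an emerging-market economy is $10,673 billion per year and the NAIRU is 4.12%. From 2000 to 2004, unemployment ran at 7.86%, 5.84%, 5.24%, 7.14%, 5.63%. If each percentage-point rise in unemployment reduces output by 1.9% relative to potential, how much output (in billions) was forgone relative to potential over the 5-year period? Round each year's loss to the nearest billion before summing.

Year 2000: gap = -1.9 × (7.86 - 4.12) = -7.106%, loss ≈ 10673 × 7.106/100 ≈ 758.
Year 2001: gap = -1.9 × (5.84 - 4.12) = -3.268%, loss ≈ 10673 × 3.268/100 ≈ 349.
Year 2002: gap = -1.9 × (5.24 - 4.12) = -2.128%, loss ≈ 10673 × 2.128/100 ≈ 227.
Year 2003: gap = -1.9 × (7.14 - 4.12) = -5.738%, loss ≈ 10673 × 5.738/100 ≈ 612.
Year 2004: gap = -1.9 × (5.63 - 4.12) = -2.869%, loss ≈ 10673 × 2.869/100 ≈ 306.
Total lost output = 758 + 349 + 227 + 612 + 306 = 2252 billion.

$2,252 billion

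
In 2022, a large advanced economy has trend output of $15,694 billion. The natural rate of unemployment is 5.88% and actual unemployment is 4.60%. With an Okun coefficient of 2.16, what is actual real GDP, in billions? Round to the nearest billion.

Unemployment gap = 4.6 - 5.88 = -1.28 points, so the output gap is -2.16 × (-1.28) = 2.7648%.
Actual GDP = 15694 × (1 + 2.7648/100) = 15694 × 1.027648 ≈ 16128 billion.

$16,128 billion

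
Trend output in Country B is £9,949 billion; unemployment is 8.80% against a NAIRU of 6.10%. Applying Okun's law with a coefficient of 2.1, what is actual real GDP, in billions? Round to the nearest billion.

Unemployment gap = 8.8 - 6.1 = 2.7 points, so the output gap is -2.1 × 2.7 = -5.67%.
Actual GDP = 9949 × (1 - 5.67/100) = 9949 × 0.9433 ≈ 9385 billion.

£9,385 billion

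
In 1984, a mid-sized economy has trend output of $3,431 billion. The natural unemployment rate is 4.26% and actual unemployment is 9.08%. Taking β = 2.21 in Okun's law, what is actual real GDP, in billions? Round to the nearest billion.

$3,066 billion

Unemployment gap = 9.08 - 4.26 = 4.82 points, so the output gap is -2.21 × 4.82 = -10.6522%.
Actual GDP = 3431 × (1 - 10.6522/100) = 3431 × 0.893478 ≈ 3066 billion.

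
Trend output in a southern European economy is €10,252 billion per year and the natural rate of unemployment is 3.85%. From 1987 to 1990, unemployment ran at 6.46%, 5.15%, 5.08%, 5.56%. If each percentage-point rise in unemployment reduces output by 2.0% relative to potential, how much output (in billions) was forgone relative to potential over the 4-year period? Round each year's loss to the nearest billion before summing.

Year 1987: gap = -2.0 × (6.46 - 3.85) = -5.22%, loss ≈ 10252 × 5.22/100 ≈ 535.
Year 1988: gap = -2.0 × (5.15 - 3.85) = -2.6%, loss ≈ 10252 × 2.6/100 ≈ 267.
Year 1989: gap = -2.0 × (5.08 - 3.85) = -2.46%, loss ≈ 10252 × 2.46/100 ≈ 252.
Year 1990: gap = -2.0 × (5.56 - 3.85) = -3.42%, loss ≈ 10252 × 3.42/100 ≈ 351.
Total lost output = 535 + 267 + 252 + 351 = 1405 billion.

€1,405 billion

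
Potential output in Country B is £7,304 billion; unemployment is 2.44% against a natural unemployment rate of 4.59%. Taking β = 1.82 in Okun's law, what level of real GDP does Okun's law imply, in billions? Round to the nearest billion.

£7,590 billion

Unemployment gap = 2.44 - 4.59 = -2.15 points, so the output gap is -1.82 × (-2.15) = 3.913%.
Actual GDP = 7304 × (1 + 3.913/100) = 7304 × 1.03913 ≈ 7590 billion.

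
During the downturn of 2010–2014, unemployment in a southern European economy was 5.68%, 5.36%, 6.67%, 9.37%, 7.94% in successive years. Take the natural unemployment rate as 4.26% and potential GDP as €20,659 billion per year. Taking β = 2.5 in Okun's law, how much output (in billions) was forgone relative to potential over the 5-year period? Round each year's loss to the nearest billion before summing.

€7,086 billion

Year 2010: gap = -2.5 × (5.68 - 4.26) = -3.55%, loss ≈ 20659 × 3.55/100 ≈ 733.
Year 2011: gap = -2.5 × (5.36 - 4.26) = -2.75%, loss ≈ 20659 × 2.75/100 ≈ 568.
Year 2012: gap = -2.5 × (6.67 - 4.26) = -6.025%, loss ≈ 20659 × 6.025/100 ≈ 1245.
Year 2013: gap = -2.5 × (9.37 - 4.26) = -12.775%, loss ≈ 20659 × 12.775/100 ≈ 2639.
Year 2014: gap = -2.5 × (7.94 - 4.26) = -9.2%, loss ≈ 20659 × 9.2/100 ≈ 1901.
Total lost output = 733 + 568 + 1245 + 2639 + 1901 = 7086 billion.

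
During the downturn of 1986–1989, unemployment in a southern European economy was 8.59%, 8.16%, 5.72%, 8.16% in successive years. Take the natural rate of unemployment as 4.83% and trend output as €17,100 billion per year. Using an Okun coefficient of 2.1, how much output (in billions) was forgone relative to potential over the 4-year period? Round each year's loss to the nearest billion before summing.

€4,062 billion

Year 1986: gap = -2.1 × (8.59 - 4.83) = -7.896%, loss ≈ 17100 × 7.896/100 ≈ 1350.
Year 1987: gap = -2.1 × (8.16 - 4.83) = -6.993%, loss ≈ 17100 × 6.993/100 ≈ 1196.
Year 1988: gap = -2.1 × (5.72 - 4.83) = -1.869%, loss ≈ 17100 × 1.869/100 ≈ 320.
Year 1989: gap = -2.1 × (8.16 - 4.83) = -6.993%, loss ≈ 17100 × 6.993/100 ≈ 1196.
Total lost output = 1350 + 1196 + 320 + 1196 = 4062 billion.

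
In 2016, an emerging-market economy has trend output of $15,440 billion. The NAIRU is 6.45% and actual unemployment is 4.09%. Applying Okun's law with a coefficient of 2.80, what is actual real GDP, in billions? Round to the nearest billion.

Unemployment gap = 4.09 - 6.45 = -2.36 points, so the output gap is -2.8 × (-2.36) = 6.608%.
Actual GDP = 15440 × (1 + 6.608/100) = 15440 × 1.06608 ≈ 16460 billion.

$16,460 billion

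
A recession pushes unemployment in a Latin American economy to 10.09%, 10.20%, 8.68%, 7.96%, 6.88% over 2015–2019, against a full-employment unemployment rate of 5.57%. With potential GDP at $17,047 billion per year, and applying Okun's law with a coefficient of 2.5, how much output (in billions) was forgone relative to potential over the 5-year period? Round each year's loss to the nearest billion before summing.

Year 2015: gap = -2.5 × (10.09 - 5.57) = -11.3%, loss ≈ 17047 × 11.3/100 ≈ 1926.
Year 2016: gap = -2.5 × (10.2 - 5.57) = -11.575%, loss ≈ 17047 × 11.575/100 ≈ 1973.
Year 2017: gap = -2.5 × (8.68 - 5.57) = -7.775%, loss ≈ 17047 × 7.775/100 ≈ 1325.
Year 2018: gap = -2.5 × (7.96 - 5.57) = -5.975%, loss ≈ 17047 × 5.975/100 ≈ 1019.
Year 2019: gap = -2.5 × (6.88 - 5.57) = -3.275%, loss ≈ 17047 × 3.275/100 ≈ 558.
Total lost output = 1926 + 1973 + 1325 + 1019 + 558 = 6801 billion.

$6,801 billion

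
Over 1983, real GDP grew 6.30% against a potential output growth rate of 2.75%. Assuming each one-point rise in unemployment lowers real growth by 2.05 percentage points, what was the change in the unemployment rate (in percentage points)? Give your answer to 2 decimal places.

Growth-rate Okun's law: g_Y = g_Y* - β × Δu, so Δu = (g_Y* - g_Y)/β.
Δu = (2.75 - 6.3)/2.05 = -3.55/2.05 = -1.73 percentage points.

-1.73 percentage points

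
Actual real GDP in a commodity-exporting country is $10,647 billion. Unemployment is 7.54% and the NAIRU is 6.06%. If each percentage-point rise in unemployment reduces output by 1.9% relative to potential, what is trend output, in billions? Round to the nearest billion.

Unemployment gap = 7.54 - 6.06 = 1.48 points, so output gap = -1.9 × 1.48 = -2.812%.
Since Y = Y* × (1 + gap/100), Y* = 10647/0.97188 ≈ 10955 billion.

$10,955 billion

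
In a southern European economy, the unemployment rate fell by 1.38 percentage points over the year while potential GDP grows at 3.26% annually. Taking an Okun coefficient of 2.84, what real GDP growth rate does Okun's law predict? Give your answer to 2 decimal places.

7.18%

Growth-rate Okun's law: g_Y = g_Y* - β × Δu.
g_Y = 3.26 - 2.84 × (-1.38) = 3.26 + 3.9192 = 7.1792%, i.e. 7.18% to 2 d.p.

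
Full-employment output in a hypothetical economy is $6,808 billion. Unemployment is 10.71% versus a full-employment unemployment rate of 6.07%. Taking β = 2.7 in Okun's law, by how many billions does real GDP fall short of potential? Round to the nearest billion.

Output gap = -2.7 × (10.71 - 6.07) = -2.7 × 4.64 = -12.528%.
Actual GDP ≈ 6808 × 0.87472 ≈ 5955 billion, so the shortfall is 6808 - 5955 = 853 billion.

$853 billion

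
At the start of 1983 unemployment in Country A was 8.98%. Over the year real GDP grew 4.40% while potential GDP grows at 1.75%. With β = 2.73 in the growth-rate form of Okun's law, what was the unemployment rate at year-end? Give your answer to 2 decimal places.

Growth-rate Okun's law: g_Y = g_Y* - β × Δu, so Δu = (g_Y* - g_Y)/β.
Δu = (1.75 - 4.4)/2.73 = -2.65/2.73 = -0.97 percentage points.
Year-end unemployment = 8.98 - 0.97 = 8.01%.

8.01%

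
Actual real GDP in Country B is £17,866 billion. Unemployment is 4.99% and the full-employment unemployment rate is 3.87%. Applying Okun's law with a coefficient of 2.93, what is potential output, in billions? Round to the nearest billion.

Unemployment gap = 4.99 - 3.87 = 1.12 points, so output gap = -2.93 × 1.12 = -3.2816%.
Since Y = Y* × (1 + gap/100), Y* = 17866/0.967184 ≈ 18472 billion.

£18,472 billion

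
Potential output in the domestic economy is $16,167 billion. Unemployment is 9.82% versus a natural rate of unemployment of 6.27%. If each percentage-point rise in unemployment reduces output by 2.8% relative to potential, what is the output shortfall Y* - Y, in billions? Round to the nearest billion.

$1,607 billion

Output gap = -2.8 × (9.82 - 6.27) = -2.8 × 3.55 = -9.94%.
Actual GDP ≈ 16167 × 0.9006 ≈ 14560 billion, so the shortfall is 16167 - 14560 = 1607 billion.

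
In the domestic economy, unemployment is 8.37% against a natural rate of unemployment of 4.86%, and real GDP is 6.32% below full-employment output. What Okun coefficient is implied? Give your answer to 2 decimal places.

β ≈ 1.80

Okun's law: output gap = -β × (u - u*).
-6.32 = -β × (8.37 - 4.86) = -β × 3.51, so β = 6.32/3.51 = 1.80.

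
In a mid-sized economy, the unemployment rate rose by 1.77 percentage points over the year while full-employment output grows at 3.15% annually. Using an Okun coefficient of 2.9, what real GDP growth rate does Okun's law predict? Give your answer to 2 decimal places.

-1.98%

Growth-rate Okun's law: g_Y = g_Y* - β × Δu.
g_Y = 3.15 - 2.9 × (1.77) = 3.15 - 5.133 = -1.983%, i.e. -1.98% to 2 d.p.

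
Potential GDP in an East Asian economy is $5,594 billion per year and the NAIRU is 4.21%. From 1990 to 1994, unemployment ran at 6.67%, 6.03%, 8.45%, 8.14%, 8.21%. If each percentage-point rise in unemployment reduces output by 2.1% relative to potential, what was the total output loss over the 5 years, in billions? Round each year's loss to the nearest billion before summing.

$1,933 billion

Year 1990: gap = -2.1 × (6.67 - 4.21) = -5.166%, loss ≈ 5594 × 5.166/100 ≈ 289.
Year 1991: gap = -2.1 × (6.03 - 4.21) = -3.822%, loss ≈ 5594 × 3.822/100 ≈ 214.
Year 1992: gap = -2.1 × (8.45 - 4.21) = -8.904%, loss ≈ 5594 × 8.904/100 ≈ 498.
Year 1993: gap = -2.1 × (8.14 - 4.21) = -8.253%, loss ≈ 5594 × 8.253/100 ≈ 462.
Year 1994: gap = -2.1 × (8.21 - 4.21) = -8.4%, loss ≈ 5594 × 8.4/100 ≈ 470.
Total lost output = 289 + 214 + 498 + 462 + 470 = 1933 billion.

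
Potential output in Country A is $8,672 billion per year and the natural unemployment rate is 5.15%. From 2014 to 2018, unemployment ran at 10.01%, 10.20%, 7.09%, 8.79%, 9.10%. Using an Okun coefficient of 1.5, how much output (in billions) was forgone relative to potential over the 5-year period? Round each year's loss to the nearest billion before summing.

Year 2014: gap = -1.5 × (10.01 - 5.15) = -7.29%, loss ≈ 8672 × 7.29/100 ≈ 632.
Year 2015: gap = -1.5 × (10.2 - 5.15) = -7.575%, loss ≈ 8672 × 7.575/100 ≈ 657.
Year 2016: gap = -1.5 × (7.09 - 5.15) = -2.91%, loss ≈ 8672 × 2.91/100 ≈ 252.
Year 2017: gap = -1.5 × (8.79 - 5.15) = -5.46%, loss ≈ 8672 × 5.46/100 ≈ 473.
Year 2018: gap = -1.5 × (9.1 - 5.15) = -5.925%, loss ≈ 8672 × 5.925/100 ≈ 514.
Total lost output = 632 + 657 + 252 + 473 + 514 = 2528 billion.

$2,528 billion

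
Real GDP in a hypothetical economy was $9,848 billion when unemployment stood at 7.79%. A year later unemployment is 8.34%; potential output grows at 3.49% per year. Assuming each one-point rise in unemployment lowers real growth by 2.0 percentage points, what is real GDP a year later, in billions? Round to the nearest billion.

Δu = 8.34 - 7.79 = 0.55 points.
Okun's law (growth form): g_Y = g_Y* - β × Δu = 3.49 - 2.0 × (0.55) = 3.49 - 1.1 = 2.39%.
Real GDP in the next year = 9848 × (1 + 2.39/100) = 9848 × 1.0239 ≈ 10083 billion.

$10,083 billion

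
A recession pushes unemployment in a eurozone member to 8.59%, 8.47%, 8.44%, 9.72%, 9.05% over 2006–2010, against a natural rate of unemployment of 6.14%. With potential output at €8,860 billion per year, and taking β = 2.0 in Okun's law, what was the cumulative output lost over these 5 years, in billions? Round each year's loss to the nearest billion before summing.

Year 2006: gap = -2.0 × (8.59 - 6.14) = -4.9%, loss ≈ 8860 × 4.9/100 ≈ 434.
Year 2007: gap = -2.0 × (8.47 - 6.14) = -4.66%, loss ≈ 8860 × 4.66/100 ≈ 413.
Year 2008: gap = -2.0 × (8.44 - 6.14) = -4.6%, loss ≈ 8860 × 4.6/100 ≈ 408.
Year 2009: gap = -2.0 × (9.72 - 6.14) = -7.16%, loss ≈ 8860 × 7.16/100 ≈ 634.
Year 2010: gap = -2.0 × (9.05 - 6.14) = -5.82%, loss ≈ 8860 × 5.82/100 ≈ 516.
Total lost output = 434 + 413 + 408 + 634 + 516 = 2405 billion.

€2,405 billion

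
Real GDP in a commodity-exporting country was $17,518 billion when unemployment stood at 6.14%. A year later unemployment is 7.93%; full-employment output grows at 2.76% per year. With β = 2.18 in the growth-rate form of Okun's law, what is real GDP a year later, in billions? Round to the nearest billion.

$17,318 billion

Δu = 7.93 - 6.14 = 1.79 points.
Okun's law (growth form): g_Y = g_Y* - β × Δu = 2.76 - 2.18 × (1.79) = 2.76 - 3.9022 = -1.1422%.
Real GDP in the next year = 17518 × (1 - 1.1422/100) = 17518 × 0.988578 ≈ 17318 billion.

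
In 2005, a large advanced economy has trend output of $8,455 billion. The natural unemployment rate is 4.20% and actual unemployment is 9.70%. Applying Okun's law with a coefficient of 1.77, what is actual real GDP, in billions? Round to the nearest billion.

$7,632 billion

Unemployment gap = 9.7 - 4.2 = 5.5 points, so the output gap is -1.77 × 5.5 = -9.735%.
Actual GDP = 8455 × (1 - 9.735/100) = 8455 × 0.90265 ≈ 7632 billion.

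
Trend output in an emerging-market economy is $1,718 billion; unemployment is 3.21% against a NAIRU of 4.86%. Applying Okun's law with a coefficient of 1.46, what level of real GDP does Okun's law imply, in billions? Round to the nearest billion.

Unemployment gap = 3.21 - 4.86 = -1.65 points, so the output gap is -1.46 × (-1.65) = 2.409%.
Actual GDP = 1718 × (1 + 2.409/100) = 1718 × 1.02409 ≈ 1759 billion.

$1,759 billion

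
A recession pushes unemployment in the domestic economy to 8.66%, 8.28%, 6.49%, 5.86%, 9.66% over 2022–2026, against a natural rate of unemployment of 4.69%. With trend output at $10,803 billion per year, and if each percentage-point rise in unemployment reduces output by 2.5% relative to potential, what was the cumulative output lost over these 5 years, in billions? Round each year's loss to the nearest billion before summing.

Year 2022: gap = -2.5 × (8.66 - 4.69) = -9.925%, loss ≈ 10803 × 9.925/100 ≈ 1072.
Year 2023: gap = -2.5 × (8.28 - 4.69) = -8.975%, loss ≈ 10803 × 8.975/100 ≈ 970.
Year 2024: gap = -2.5 × (6.49 - 4.69) = -4.5%, loss ≈ 10803 × 4.5/100 ≈ 486.
Year 2025: gap = -2.5 × (5.86 - 4.69) = -2.925%, loss ≈ 10803 × 2.925/100 ≈ 316.
Year 2026: gap = -2.5 × (9.66 - 4.69) = -12.425%, loss ≈ 10803 × 12.425/100 ≈ 1342.
Total lost output = 1072 + 970 + 486 + 316 + 1342 = 4186 billion.

$4,186 billion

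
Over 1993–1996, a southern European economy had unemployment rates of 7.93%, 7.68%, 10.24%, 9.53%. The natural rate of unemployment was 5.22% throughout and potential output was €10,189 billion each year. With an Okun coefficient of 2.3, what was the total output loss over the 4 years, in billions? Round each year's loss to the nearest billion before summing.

Year 1993: gap = -2.3 × (7.93 - 5.22) = -6.233%, loss ≈ 10189 × 6.233/100 ≈ 635.
Year 1994: gap = -2.3 × (7.68 - 5.22) = -5.658%, loss ≈ 10189 × 5.658/100 ≈ 576.
Year 1995: gap = -2.3 × (10.24 - 5.22) = -11.546%, loss ≈ 10189 × 11.546/100 ≈ 1176.
Year 1996: gap = -2.3 × (9.53 - 5.22) = -9.913%, loss ≈ 10189 × 9.913/100 ≈ 1010.
Total lost output = 635 + 576 + 1176 + 1010 = 3397 billion.

€3,397 billion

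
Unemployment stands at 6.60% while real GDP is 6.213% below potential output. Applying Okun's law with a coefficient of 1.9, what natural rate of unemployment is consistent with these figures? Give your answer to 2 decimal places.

3.33%

From Okun's law, u - u* = -(output gap)/β = -(-6.213)/1.9 = 3.27 points.
So u* = 6.6 - 3.27 = 3.33%.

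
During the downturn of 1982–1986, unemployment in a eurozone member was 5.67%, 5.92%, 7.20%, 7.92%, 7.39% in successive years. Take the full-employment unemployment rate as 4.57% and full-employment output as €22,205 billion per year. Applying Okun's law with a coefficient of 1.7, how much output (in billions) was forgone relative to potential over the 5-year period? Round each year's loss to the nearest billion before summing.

Year 1982: gap = -1.7 × (5.67 - 4.57) = -1.87%, loss ≈ 22205 × 1.87/100 ≈ 415.
Year 1983: gap = -1.7 × (5.92 - 4.57) = -2.295%, loss ≈ 22205 × 2.295/100 ≈ 510.
Year 1984: gap = -1.7 × (7.2 - 4.57) = -4.471%, loss ≈ 22205 × 4.471/100 ≈ 993.
Year 1985: gap = -1.7 × (7.92 - 4.57) = -5.695%, loss ≈ 22205 × 5.695/100 ≈ 1265.
Year 1986: gap = -1.7 × (7.39 - 4.57) = -4.794%, loss ≈ 22205 × 4.794/100 ≈ 1065.
Total lost output = 415 + 510 + 993 + 1265 + 1065 = 4248 billion.

€4,248 billion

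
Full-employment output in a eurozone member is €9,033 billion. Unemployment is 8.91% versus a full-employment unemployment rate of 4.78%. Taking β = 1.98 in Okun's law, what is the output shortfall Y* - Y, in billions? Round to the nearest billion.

€739 billion

Output gap = -1.98 × (8.91 - 4.78) = -1.98 × 4.13 = -8.1774%.
Actual GDP ≈ 9033 × 0.918226 ≈ 8294 billion, so the shortfall is 9033 - 8294 = 739 billion.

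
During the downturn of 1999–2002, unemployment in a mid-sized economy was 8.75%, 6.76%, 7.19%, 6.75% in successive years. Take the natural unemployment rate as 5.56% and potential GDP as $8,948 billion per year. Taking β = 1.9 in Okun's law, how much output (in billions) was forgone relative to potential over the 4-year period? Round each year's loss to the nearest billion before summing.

$1,225 billion

Year 1999: gap = -1.9 × (8.75 - 5.56) = -6.061%, loss ≈ 8948 × 6.061/100 ≈ 542.
Year 2000: gap = -1.9 × (6.76 - 5.56) = -2.28%, loss ≈ 8948 × 2.28/100 ≈ 204.
Year 2001: gap = -1.9 × (7.19 - 5.56) = -3.097%, loss ≈ 8948 × 3.097/100 ≈ 277.
Year 2002: gap = -1.9 × (6.75 - 5.56) = -2.261%, loss ≈ 8948 × 2.261/100 ≈ 202.
Total lost output = 542 + 204 + 277 + 202 = 1225 billion.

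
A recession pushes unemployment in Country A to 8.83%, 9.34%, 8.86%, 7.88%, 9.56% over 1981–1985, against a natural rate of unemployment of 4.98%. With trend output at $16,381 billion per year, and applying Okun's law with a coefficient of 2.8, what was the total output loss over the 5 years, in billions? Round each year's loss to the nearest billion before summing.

Year 1981: gap = -2.8 × (8.83 - 4.98) = -10.78%, loss ≈ 16381 × 10.78/100 ≈ 1766.
Year 1982: gap = -2.8 × (9.34 - 4.98) = -12.208%, loss ≈ 16381 × 12.208/100 ≈ 2000.
Year 1983: gap = -2.8 × (8.86 - 4.98) = -10.864%, loss ≈ 16381 × 10.864/100 ≈ 1780.
Year 1984: gap = -2.8 × (7.88 - 4.98) = -8.12%, loss ≈ 16381 × 8.12/100 ≈ 1330.
Year 1985: gap = -2.8 × (9.56 - 4.98) = -12.824%, loss ≈ 16381 × 12.824/100 ≈ 2101.
Total lost output = 1766 + 2000 + 1780 + 1330 + 2101 = 8977 billion.

$8,977 billion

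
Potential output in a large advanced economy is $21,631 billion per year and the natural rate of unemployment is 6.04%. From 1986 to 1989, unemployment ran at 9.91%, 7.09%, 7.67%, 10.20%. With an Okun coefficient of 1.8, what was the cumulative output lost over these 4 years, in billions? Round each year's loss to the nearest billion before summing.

Year 1986: gap = -1.8 × (9.91 - 6.04) = -6.966%, loss ≈ 21631 × 6.966/100 ≈ 1507.
Year 1987: gap = -1.8 × (7.09 - 6.04) = -1.89%, loss ≈ 21631 × 1.89/100 ≈ 409.
Year 1988: gap = -1.8 × (7.67 - 6.04) = -2.934%, loss ≈ 21631 × 2.934/100 ≈ 635.
Year 1989: gap = -1.8 × (10.2 - 6.04) = -7.488%, loss ≈ 21631 × 7.488/100 ≈ 1620.
Total lost output = 1507 + 409 + 635 + 1620 = 4171 billion.

$4,171 billion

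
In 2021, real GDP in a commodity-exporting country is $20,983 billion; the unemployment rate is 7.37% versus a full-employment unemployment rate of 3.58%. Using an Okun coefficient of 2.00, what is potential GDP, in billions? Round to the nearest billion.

Unemployment gap = 7.37 - 3.58 = 3.79 points, so output gap = -2 × 3.79 = -7.58%.
Since Y = Y* × (1 + gap/100), Y* = 20983/0.9242 ≈ 22704 billion.

$22,704 billion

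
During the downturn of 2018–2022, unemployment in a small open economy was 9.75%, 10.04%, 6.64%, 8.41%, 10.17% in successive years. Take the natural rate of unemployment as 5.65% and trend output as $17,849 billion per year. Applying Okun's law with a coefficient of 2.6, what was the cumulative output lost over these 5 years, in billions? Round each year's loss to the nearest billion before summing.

$7,778 billion

Year 2018: gap = -2.6 × (9.75 - 5.65) = -10.66%, loss ≈ 17849 × 10.66/100 ≈ 1903.
Year 2019: gap = -2.6 × (10.04 - 5.65) = -11.414%, loss ≈ 17849 × 11.414/100 ≈ 2037.
Year 2020: gap = -2.6 × (6.64 - 5.65) = -2.574%, loss ≈ 17849 × 2.574/100 ≈ 459.
Year 2021: gap = -2.6 × (8.41 - 5.65) = -7.176%, loss ≈ 17849 × 7.176/100 ≈ 1281.
Year 2022: gap = -2.6 × (10.17 - 5.65) = -11.752%, loss ≈ 17849 × 11.752/100 ≈ 2098.
Total lost output = 1903 + 2037 + 459 + 1281 + 2098 = 7778 billion.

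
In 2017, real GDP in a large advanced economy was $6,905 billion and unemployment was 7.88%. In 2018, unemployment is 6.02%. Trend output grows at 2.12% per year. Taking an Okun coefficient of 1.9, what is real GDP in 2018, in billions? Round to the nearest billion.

$7,295 billion

Δu = 6.02 - 7.88 = -1.86 points.
Okun's law (growth form): g_Y = g_Y* - β × Δu = 2.12 - 1.9 × (-1.86) = 2.12 + 3.534 = 5.654%.
Real GDP in the next year = 6905 × (1 + 5.654/100) = 6905 × 1.05654 ≈ 7295 billion.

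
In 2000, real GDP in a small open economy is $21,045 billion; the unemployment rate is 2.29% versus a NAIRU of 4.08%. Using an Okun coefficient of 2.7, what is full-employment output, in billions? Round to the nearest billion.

$20,075 billion

Unemployment gap = 2.29 - 4.08 = -1.79 points, so output gap = -2.7 × (-1.79) = 4.833%.
Since Y = Y* × (1 + gap/100), Y* = 21045/1.04833 ≈ 20075 billion.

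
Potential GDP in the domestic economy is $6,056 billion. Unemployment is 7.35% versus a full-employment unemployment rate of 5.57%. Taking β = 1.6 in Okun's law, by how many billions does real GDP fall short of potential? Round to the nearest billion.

Output gap = -1.6 × (7.35 - 5.57) = -1.6 × 1.78 = -2.848%.
Actual GDP ≈ 6056 × 0.97152 ≈ 5884 billion, so the shortfall is 6056 - 5884 = 172 billion.

$172 billion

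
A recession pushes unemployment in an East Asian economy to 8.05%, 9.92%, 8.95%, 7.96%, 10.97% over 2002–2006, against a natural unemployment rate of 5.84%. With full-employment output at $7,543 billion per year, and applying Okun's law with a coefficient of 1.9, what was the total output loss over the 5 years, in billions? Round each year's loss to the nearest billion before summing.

Year 2002: gap = -1.9 × (8.05 - 5.84) = -4.199%, loss ≈ 7543 × 4.199/100 ≈ 317.
Year 2003: gap = -1.9 × (9.92 - 5.84) = -7.752%, loss ≈ 7543 × 7.752/100 ≈ 585.
Year 2004: gap = -1.9 × (8.95 - 5.84) = -5.909%, loss ≈ 7543 × 5.909/100 ≈ 446.
Year 2005: gap = -1.9 × (7.96 - 5.84) = -4.028%, loss ≈ 7543 × 4.028/100 ≈ 304.
Year 2006: gap = -1.9 × (10.97 - 5.84) = -9.747%, loss ≈ 7543 × 9.747/100 ≈ 735.
Total lost output = 317 + 585 + 446 + 304 + 735 = 2387 billion.

$2,387 billion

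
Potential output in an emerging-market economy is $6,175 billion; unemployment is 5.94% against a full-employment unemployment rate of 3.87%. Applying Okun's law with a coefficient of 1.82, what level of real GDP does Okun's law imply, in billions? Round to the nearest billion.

Unemployment gap = 5.94 - 3.87 = 2.07 points, so the output gap is -1.82 × 2.07 = -3.7674%.
Actual GDP = 6175 × (1 - 3.7674/100) = 6175 × 0.962326 ≈ 5942 billion.

$5,942 billion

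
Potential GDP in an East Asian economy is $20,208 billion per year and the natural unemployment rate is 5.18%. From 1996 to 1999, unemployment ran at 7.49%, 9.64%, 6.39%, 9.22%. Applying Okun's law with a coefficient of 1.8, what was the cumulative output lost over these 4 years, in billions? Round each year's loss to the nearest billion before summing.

Year 1996: gap = -1.8 × (7.49 - 5.18) = -4.158%, loss ≈ 20208 × 4.158/100 ≈ 840.
Year 1997: gap = -1.8 × (9.64 - 5.18) = -8.028%, loss ≈ 20208 × 8.028/100 ≈ 1622.
Year 1998: gap = -1.8 × (6.39 - 5.18) = -2.178%, loss ≈ 20208 × 2.178/100 ≈ 440.
Year 1999: gap = -1.8 × (9.22 - 5.18) = -7.272%, loss ≈ 20208 × 7.272/100 ≈ 1470.
Total lost output = 840 + 1622 + 440 + 1470 = 4372 billion.

$4,372 billion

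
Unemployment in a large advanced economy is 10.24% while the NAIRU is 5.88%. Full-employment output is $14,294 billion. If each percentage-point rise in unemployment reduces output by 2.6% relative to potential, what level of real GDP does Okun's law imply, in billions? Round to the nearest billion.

Unemployment gap = 10.24 - 5.88 = 4.36 points, so the output gap is -2.6 × 4.36 = -11.336%.
Actual GDP = 14294 × (1 - 11.336/100) = 14294 × 0.88664 ≈ 12674 billion.

$12,674 billion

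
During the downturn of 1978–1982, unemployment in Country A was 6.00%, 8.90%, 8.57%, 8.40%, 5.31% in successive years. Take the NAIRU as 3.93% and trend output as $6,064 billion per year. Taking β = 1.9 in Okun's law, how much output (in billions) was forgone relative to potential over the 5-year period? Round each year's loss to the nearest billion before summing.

Year 1978: gap = -1.9 × (6 - 3.93) = -3.933%, loss ≈ 6064 × 3.933/100 ≈ 238.
Year 1979: gap = -1.9 × (8.9 - 3.93) = -9.443%, loss ≈ 6064 × 9.443/100 ≈ 573.
Year 1980: gap = -1.9 × (8.57 - 3.93) = -8.816%, loss ≈ 6064 × 8.816/100 ≈ 535.
Year 1981: gap = -1.9 × (8.4 - 3.93) = -8.493%, loss ≈ 6064 × 8.493/100 ≈ 515.
Year 1982: gap = -1.9 × (5.31 - 3.93) = -2.622%, loss ≈ 6064 × 2.622/100 ≈ 159.
Total lost output = 238 + 573 + 535 + 515 + 159 = 2020 billion.

$2,020 billion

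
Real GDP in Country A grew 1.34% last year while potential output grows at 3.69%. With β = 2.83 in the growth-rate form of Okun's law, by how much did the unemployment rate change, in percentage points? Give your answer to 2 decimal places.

Growth-rate Okun's law: g_Y = g_Y* - β × Δu, so Δu = (g_Y* - g_Y)/β.
Δu = (3.69 - 1.34)/2.83 = 2.35/2.83 = 0.83 percentage points.

0.83 percentage points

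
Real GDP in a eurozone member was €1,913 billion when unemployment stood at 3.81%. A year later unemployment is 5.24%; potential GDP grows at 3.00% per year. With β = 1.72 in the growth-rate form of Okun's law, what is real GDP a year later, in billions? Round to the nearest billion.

Δu = 5.24 - 3.81 = 1.43 points.
Okun's law (growth form): g_Y = g_Y* - β × Δu = 3.00 - 1.72 × (1.43) = 3 - 2.4596 = 0.5404%.
Real GDP in the next year = 1913 × (1 + 0.5404/100) = 1913 × 1.005404 ≈ 1923 billion.

€1,923 billion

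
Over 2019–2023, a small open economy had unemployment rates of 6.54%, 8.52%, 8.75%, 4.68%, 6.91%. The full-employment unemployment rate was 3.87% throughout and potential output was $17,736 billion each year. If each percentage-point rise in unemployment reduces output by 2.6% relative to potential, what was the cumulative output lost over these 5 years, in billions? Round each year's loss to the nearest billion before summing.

$7,401 billion

Year 2019: gap = -2.6 × (6.54 - 3.87) = -6.942%, loss ≈ 17736 × 6.942/100 ≈ 1231.
Year 2020: gap = -2.6 × (8.52 - 3.87) = -12.09%, loss ≈ 17736 × 12.09/100 ≈ 2144.
Year 2021: gap = -2.6 × (8.75 - 3.87) = -12.688%, loss ≈ 17736 × 12.688/100 ≈ 2250.
Year 2022: gap = -2.6 × (4.68 - 3.87) = -2.106%, loss ≈ 17736 × 2.106/100 ≈ 374.
Year 2023: gap = -2.6 × (6.91 - 3.87) = -7.904%, loss ≈ 17736 × 7.904/100 ≈ 1402.
Total lost output = 1231 + 2144 + 2250 + 374 + 1402 = 7401 billion.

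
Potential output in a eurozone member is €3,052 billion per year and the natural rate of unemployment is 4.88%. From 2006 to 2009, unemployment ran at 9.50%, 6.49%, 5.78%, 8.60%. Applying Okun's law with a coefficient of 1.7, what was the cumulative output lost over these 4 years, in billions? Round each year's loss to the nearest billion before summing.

€564 billion

Year 2006: gap = -1.7 × (9.5 - 4.88) = -7.854%, loss ≈ 3052 × 7.854/100 ≈ 240.
Year 2007: gap = -1.7 × (6.49 - 4.88) = -2.737%, loss ≈ 3052 × 2.737/100 ≈ 84.
Year 2008: gap = -1.7 × (5.78 - 4.88) = -1.53%, loss ≈ 3052 × 1.53/100 ≈ 47.
Year 2009: gap = -1.7 × (8.6 - 4.88) = -6.324%, loss ≈ 3052 × 6.324/100 ≈ 193.
Total lost output = 240 + 84 + 47 + 193 = 564 billion.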